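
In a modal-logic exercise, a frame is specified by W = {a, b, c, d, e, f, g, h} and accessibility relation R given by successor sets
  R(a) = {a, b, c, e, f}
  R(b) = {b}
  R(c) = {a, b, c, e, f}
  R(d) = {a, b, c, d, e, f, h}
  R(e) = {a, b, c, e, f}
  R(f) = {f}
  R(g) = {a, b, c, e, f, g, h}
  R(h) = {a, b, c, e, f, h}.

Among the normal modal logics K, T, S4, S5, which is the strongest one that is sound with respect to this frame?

Reflexive (axiom T): yes — every world is R-related to itself.
Transitive (axiom 4): yes — every two-step R-path is closed by a direct edge.
Euclidean (axiom 5): no — a R b and a R c, but not b R c.
So F validates K, T, S4; S5 would additionally require R to be Euclidean. The strongest is S4.

S4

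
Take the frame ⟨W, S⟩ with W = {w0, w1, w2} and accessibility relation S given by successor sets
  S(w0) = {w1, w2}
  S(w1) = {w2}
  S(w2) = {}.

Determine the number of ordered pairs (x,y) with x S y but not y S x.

Enumerating: (w0,w1), (w0,w2), (w1,w2).

3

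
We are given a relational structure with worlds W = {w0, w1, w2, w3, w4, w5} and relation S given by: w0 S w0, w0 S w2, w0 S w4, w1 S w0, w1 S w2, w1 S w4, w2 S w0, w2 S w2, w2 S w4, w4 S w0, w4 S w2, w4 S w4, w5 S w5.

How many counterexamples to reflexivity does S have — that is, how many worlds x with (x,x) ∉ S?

Enumerating: w1, w3.

2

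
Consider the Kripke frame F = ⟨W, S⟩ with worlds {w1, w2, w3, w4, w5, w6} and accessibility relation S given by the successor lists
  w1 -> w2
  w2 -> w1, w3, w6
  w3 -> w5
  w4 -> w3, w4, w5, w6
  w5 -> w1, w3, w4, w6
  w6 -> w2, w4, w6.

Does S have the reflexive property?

Reflexive: no — w1 is not related to itself.

No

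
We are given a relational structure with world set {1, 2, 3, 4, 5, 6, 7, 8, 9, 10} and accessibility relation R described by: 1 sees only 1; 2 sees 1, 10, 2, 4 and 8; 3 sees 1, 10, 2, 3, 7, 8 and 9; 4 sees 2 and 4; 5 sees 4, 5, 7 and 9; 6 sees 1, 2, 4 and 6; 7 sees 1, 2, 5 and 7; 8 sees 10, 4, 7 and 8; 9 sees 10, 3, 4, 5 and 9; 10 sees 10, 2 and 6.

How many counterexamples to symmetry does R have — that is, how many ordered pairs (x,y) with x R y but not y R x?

19

Enumerating: (10,6), (2,1), (2,8), (3,1), (3,10), (3,2), (3,7), (3,8), (5,4), (6,1), (6,2), (6,4), … and 7 more.
Total: 19.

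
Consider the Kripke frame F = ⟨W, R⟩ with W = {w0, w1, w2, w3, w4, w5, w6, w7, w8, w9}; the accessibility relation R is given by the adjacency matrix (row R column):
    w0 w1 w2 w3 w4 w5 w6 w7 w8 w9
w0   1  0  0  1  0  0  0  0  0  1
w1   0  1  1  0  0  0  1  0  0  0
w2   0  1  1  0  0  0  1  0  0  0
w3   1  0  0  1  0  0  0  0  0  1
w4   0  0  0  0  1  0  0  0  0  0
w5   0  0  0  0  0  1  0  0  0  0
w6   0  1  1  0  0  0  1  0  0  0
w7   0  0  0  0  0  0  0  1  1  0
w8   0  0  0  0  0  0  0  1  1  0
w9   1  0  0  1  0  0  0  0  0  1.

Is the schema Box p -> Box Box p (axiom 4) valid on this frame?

Yes

The schema 4 characterises exactly the transitive frames.
Transitive: yes — every two-step R-path is closed by a direct edge.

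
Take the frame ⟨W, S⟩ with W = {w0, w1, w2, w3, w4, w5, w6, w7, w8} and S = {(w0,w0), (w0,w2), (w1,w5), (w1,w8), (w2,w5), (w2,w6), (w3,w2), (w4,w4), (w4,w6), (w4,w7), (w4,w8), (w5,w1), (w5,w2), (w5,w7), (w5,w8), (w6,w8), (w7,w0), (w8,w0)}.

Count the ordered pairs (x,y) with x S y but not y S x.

12

Enumerating: (w0,w2), (w1,w8), (w2,w6), (w3,w2), (w4,w6), (w4,w7), (w4,w8), (w5,w7), (w5,w8), (w6,w8), (w7,w0), (w8,w0).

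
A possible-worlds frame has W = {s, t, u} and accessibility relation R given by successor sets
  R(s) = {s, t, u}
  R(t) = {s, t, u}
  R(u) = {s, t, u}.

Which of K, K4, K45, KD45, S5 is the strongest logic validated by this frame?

Transitive (axiom 4): yes — every two-step R-path is closed by a direct edge.
Euclidean (axiom 5): yes — any two successors of a common world are R-related.
Serial (axiom D): yes — every world has a successor (e.g. s R s).
Reflexive (axiom T): yes — every world is R-related to itself.
So F validates K, K4, K45, KD45, S5. The strongest is S5.

S5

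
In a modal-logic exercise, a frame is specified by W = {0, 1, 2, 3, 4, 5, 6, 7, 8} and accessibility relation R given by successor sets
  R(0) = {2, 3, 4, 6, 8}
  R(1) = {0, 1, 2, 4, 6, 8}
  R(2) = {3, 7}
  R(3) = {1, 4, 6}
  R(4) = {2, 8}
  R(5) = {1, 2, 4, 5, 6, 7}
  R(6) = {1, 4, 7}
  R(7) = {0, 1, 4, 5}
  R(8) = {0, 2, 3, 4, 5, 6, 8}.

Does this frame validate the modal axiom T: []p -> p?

No

Axiom T corresponds to the accessibility relation being reflexive.
Reflexive: no — 0 is not related to itself.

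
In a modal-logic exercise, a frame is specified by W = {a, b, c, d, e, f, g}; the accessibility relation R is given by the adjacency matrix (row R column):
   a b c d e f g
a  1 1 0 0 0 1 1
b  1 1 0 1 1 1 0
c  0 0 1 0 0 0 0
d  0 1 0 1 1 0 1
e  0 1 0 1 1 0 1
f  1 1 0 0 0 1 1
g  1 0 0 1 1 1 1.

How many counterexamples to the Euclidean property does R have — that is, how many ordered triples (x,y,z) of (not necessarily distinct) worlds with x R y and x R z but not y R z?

Enumerating: (a,b,g), (a,g,b), (b,a,d), (b,a,e), (b,d,a), (b,d,f), (b,e,a), (b,e,f), (b,f,d), (b,f,e), (d,b,g), (d,g,b), … and 12 more.
Total: 24.

24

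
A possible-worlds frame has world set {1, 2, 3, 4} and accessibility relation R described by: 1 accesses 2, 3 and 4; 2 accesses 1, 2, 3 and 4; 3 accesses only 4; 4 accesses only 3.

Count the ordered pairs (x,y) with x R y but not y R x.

Enumerating: (1,3), (1,4), (2,3), (2,4).

4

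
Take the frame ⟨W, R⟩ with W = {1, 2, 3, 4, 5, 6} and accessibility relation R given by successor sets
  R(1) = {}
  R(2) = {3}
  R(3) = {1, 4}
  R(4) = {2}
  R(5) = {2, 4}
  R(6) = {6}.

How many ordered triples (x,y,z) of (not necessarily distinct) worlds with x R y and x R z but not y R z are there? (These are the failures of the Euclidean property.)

9

Enumerating: (2,3,3), (3,1,1), (3,1,4), (3,4,1), (3,4,4), (4,2,2), (5,2,2), (5,2,4), (5,4,4).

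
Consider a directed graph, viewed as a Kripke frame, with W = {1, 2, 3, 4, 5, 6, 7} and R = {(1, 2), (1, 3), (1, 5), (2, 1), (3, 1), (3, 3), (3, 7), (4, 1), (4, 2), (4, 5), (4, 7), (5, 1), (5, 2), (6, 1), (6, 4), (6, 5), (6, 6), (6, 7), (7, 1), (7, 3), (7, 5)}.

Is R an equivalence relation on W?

No

Reflexive: no — 1 is not related to itself.
Symmetric: no — 4 R 1 but not 1 R 4.
Transitive: no — 1 R 3 and 3 R 7, but not 1 R 7.
So R is not an equivalence relation.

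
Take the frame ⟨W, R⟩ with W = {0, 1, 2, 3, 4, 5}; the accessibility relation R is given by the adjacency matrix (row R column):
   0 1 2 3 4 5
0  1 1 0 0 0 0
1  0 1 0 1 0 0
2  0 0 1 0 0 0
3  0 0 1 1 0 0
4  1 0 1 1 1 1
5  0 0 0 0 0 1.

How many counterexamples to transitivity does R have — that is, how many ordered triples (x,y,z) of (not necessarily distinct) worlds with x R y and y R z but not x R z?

Enumerating: (0,1,3), (1,3,2), (4,0,1).

3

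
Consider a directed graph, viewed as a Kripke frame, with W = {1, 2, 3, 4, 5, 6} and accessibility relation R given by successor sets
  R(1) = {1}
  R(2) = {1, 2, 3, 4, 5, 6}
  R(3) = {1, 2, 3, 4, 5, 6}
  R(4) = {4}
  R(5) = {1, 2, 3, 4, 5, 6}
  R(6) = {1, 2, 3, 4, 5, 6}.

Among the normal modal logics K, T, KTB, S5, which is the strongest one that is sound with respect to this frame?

T

Reflexive (axiom T): yes — every world is R-related to itself.
Symmetric (axiom B): no — 2 R 1 but not 1 R 2.
Euclidean (axiom 5): no — 2 R 1 and 2 R 3, but not 1 R 3.
So F validates K, T; KTB would additionally require R to be symmetric. The strongest is T.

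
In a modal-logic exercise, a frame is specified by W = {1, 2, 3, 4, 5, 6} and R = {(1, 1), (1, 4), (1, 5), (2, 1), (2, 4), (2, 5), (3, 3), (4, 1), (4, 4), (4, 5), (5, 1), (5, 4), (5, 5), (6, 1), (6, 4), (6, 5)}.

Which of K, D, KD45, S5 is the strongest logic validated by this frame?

KD45

Serial (axiom D): yes — every world has a successor (e.g. 1 R 1).
Euclidean (axiom 5): yes — any two successors of a common world are R-related.
Transitive (axiom 4): yes — every two-step R-path is closed by a direct edge.
Reflexive (axiom T): no — 2 is not related to itself.
So F validates K, D, KD45; S5 would additionally require R to be reflexive. The strongest is KD45.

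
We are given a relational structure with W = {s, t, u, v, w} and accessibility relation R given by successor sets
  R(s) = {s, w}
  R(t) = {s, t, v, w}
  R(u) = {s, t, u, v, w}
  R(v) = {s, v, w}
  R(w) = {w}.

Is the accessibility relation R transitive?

Yes

Transitive: yes — every two-step R-path is closed by a direct edge.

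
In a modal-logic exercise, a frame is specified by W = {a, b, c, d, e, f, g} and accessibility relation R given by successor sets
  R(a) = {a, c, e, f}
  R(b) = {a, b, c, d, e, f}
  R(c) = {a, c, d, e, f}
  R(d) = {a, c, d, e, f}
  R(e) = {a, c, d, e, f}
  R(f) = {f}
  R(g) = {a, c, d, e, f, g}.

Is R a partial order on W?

No

Reflexive: yes — every world is R-related to itself.
Transitive: no — a R c and c R d, but not a R d.
Antisymmetric: no — a R c and c R a with a ≠ c.
So R is not a partial order.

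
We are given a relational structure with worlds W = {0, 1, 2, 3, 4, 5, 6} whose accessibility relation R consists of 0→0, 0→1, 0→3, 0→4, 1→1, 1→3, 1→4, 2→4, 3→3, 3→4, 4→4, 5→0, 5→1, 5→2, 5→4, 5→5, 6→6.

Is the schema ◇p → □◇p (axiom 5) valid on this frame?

No

Axiom 5 corresponds to the accessibility relation being Euclidean.
Euclidean: no — 0 R 3 and 0 R 1, but not 3 R 1.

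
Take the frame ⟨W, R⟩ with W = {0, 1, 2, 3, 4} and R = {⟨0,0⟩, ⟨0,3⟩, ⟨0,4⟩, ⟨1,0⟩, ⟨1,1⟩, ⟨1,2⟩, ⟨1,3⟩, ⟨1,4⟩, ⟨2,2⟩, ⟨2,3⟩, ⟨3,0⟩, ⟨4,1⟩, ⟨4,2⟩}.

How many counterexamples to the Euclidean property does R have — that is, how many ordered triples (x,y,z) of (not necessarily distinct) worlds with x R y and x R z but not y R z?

Enumerating: (0,3,3), (0,3,4), (0,4,0), (0,4,3), (0,4,4), (1,0,1), (1,0,2), (1,2,0), (1,2,1), (1,2,4), (1,3,1), (1,3,2), … and 8 more.
Total: 20.

20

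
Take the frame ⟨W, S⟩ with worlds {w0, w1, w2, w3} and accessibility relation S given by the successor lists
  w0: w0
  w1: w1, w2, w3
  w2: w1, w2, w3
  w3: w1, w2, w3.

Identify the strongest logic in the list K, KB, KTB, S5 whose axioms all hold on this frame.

Symmetric (axiom B): yes — every pair in S has its reverse in S.
Reflexive (axiom T): yes — every world is S-related to itself.
Euclidean (axiom 5): yes — any two successors of a common world are S-related.
So F validates K, KB, KTB, S5. The strongest is S5.

S5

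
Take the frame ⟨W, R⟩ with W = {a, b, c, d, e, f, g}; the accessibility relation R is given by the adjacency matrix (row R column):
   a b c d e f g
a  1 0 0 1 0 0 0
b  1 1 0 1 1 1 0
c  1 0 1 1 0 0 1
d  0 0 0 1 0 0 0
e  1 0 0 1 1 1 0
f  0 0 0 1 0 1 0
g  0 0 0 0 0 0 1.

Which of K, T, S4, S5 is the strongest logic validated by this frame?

S4

Reflexive (axiom T): yes — every world is R-related to itself.
Transitive (axiom 4): yes — every two-step R-path is closed by a direct edge.
Euclidean (axiom 5): no — b R a and b R e, but not a R e.
So F validates K, T, S4; S5 would additionally require R to be Euclidean. The strongest is S4.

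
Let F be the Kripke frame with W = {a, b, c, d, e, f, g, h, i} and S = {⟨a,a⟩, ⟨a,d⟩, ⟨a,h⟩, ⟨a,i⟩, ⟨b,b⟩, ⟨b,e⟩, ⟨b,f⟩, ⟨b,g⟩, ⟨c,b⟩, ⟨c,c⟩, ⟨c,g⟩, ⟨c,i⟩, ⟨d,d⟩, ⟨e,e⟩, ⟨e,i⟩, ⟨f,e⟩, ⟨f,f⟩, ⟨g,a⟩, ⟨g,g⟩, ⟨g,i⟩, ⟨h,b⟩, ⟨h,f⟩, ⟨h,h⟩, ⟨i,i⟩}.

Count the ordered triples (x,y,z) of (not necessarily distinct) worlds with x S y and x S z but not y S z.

Enumerating: (a,d,a), (a,d,h), (a,d,i), (a,h,a), (a,h,d), (a,h,i), (a,i,a), (a,i,d), (a,i,h), (b,e,b), (b,e,f), (b,e,g), … and 20 more.
Total: 32.

32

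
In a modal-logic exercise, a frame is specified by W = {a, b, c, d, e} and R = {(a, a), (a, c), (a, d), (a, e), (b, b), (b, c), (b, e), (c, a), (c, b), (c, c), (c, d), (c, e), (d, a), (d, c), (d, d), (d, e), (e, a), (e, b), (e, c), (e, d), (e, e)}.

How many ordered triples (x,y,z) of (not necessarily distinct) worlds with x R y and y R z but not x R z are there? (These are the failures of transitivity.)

Enumerating: (a,c,b), (a,e,b), (b,c,a), (b,c,d), (b,e,a), (b,e,d), (d,c,b), (d,e,b).

8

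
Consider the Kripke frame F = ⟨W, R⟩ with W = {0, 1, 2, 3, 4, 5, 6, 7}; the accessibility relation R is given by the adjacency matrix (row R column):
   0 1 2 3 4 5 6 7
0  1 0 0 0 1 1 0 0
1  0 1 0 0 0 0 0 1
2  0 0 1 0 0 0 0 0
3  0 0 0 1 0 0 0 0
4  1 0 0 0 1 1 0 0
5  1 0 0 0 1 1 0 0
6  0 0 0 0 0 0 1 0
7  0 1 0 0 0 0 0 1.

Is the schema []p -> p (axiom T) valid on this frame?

By correspondence theory, T is valid on a frame iff R is reflexive.
Reflexive: yes — every world is R-related to itself.

Yes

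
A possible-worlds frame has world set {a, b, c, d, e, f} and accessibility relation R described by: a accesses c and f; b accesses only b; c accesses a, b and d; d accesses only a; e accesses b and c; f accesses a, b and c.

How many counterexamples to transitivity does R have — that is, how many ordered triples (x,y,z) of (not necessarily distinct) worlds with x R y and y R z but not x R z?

13

Enumerating: (a,c,a), (a,c,b), (a,c,d), (a,f,a), (a,f,b), (c,a,c), (c,a,f), (d,a,c), (d,a,f), (e,c,a), (e,c,d), (f,a,f), (f,c,d).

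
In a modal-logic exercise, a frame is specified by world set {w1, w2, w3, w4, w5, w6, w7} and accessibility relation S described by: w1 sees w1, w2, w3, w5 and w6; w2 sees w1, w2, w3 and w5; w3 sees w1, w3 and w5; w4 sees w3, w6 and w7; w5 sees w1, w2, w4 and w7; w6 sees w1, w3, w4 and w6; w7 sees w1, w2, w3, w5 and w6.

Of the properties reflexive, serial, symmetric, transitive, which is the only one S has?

serial

Reflexive: no — w4 is not related to itself.
Serial: yes — every world has a successor (e.g. w1 S w1).
Symmetric: no — w2 S w3 but not w3 S w2.
Transitive: no — w1 S w5 and w5 S w4, but not w1 S w4.
Only serial holds.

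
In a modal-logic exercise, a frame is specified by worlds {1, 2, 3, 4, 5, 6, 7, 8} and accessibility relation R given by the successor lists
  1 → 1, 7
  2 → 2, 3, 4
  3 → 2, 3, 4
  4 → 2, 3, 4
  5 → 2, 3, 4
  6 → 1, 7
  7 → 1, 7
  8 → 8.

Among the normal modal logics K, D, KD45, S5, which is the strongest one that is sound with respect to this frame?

KD45

Serial (axiom D): yes — every world has a successor (e.g. 1 R 1).
Euclidean (axiom 5): yes — any two successors of a common world are R-related.
Transitive (axiom 4): yes — every two-step R-path is closed by a direct edge.
Reflexive (axiom T): no — 5 is not related to itself.
So F validates K, D, KD45; S5 would additionally require R to be reflexive. The strongest is KD45.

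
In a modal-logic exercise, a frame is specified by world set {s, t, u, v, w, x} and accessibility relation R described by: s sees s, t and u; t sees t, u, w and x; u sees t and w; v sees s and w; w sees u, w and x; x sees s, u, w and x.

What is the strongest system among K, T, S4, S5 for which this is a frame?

Reflexive (axiom T): no — u is not related to itself.
Transitive (axiom 4): no — s R t and t R w, but not s R w.
Euclidean (axiom 5): no — t R u and t R x, but not u R x.
So F validates K; T would additionally require R to be reflexive. The strongest is K.

K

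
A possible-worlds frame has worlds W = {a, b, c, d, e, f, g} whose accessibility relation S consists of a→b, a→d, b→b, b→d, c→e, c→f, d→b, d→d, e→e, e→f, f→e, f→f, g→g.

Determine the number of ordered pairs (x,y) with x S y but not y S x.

4

Enumerating: (a,b), (a,d), (c,e), (c,f).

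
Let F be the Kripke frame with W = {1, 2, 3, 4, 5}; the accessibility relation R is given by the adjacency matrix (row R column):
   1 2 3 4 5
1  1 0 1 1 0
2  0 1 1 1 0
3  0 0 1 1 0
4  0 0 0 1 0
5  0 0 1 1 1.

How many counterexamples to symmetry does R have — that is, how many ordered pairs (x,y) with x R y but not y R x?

Enumerating: (1,3), (1,4), (2,3), (2,4), (3,4), (5,3), (5,4).

7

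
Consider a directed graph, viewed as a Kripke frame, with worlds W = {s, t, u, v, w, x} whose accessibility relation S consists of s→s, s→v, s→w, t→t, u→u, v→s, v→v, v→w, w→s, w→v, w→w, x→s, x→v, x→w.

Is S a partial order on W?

No

Reflexive: no — x is not related to itself.
Transitive: yes — every two-step S-path is closed by a direct edge.
Antisymmetric: no — s S v and v S s with s ≠ v.
So S is not a partial order.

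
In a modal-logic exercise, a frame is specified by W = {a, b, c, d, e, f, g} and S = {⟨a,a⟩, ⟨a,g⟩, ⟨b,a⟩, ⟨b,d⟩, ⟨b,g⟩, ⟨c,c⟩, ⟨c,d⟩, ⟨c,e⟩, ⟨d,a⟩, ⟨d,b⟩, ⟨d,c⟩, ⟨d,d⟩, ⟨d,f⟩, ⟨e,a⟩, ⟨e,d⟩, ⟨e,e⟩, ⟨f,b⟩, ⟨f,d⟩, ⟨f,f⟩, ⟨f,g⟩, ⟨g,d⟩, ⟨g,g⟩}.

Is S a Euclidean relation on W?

No

Euclidean: no — b S a and b S d, but not a S d.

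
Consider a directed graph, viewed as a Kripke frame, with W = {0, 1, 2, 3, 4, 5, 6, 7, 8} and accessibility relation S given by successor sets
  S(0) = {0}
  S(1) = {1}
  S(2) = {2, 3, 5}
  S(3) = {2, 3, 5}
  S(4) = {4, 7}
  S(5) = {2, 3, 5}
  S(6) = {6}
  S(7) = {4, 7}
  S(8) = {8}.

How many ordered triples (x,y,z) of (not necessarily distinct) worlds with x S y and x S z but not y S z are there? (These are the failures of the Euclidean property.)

0

S is Euclidean; there are no such tuples.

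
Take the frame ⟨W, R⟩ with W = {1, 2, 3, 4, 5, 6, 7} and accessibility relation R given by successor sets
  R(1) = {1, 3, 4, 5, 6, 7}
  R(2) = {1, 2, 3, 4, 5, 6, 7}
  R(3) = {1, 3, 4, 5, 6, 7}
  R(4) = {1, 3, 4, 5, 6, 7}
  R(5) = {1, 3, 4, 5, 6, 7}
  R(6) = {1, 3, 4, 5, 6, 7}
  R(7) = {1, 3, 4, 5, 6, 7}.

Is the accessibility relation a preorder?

Reflexive: yes — every world is R-related to itself.
Transitive: yes — every two-step R-path is closed by a direct edge.
So R is a preorder.

Yes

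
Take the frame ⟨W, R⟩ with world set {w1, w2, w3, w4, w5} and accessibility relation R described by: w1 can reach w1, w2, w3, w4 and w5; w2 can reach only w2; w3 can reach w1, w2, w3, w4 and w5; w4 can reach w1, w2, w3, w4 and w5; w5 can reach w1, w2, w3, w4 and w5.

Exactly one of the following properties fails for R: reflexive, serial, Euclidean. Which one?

Euclidean

Reflexive: yes — every world is R-related to itself.
Serial: yes — every world has a successor (e.g. w1 R w1).
Euclidean: no — w1 R w2 and w1 R w3, but not w2 R w3.
Only Euclidean fails.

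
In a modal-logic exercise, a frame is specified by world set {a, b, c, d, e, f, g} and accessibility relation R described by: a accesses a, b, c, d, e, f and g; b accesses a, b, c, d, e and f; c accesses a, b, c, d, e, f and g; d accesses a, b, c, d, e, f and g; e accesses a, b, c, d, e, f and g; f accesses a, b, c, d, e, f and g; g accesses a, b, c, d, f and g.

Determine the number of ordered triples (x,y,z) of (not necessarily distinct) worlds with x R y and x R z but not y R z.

Enumerating: (a,b,g), (a,g,e), (c,b,g), (c,g,e), (d,b,g), (d,g,e), (e,b,g), (e,g,e), (f,b,g), (f,g,e), (g,b,g).

11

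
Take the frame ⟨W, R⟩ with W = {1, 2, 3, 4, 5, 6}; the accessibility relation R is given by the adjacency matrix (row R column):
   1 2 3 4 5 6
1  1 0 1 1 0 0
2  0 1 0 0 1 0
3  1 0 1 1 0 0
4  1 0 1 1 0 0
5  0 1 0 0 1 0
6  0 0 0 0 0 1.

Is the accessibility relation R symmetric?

Yes

Symmetric: yes — every pair in R has its reverse in R.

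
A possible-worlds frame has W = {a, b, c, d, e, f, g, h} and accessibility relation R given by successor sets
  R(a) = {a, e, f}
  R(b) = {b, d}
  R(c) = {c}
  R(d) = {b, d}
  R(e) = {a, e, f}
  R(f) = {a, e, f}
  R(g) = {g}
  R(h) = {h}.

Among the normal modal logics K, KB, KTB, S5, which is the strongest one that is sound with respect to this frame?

S5

Symmetric (axiom B): yes — every pair in R has its reverse in R.
Reflexive (axiom T): yes — every world is R-related to itself.
Euclidean (axiom 5): yes — any two successors of a common world are R-related.
So F validates K, KB, KTB, S5. The strongest is S5.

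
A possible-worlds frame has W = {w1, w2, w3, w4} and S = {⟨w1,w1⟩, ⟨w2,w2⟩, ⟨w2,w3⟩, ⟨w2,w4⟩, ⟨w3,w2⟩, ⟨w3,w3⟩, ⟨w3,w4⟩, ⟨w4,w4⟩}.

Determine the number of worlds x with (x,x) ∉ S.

0

S is reflexive; there are no such worlds.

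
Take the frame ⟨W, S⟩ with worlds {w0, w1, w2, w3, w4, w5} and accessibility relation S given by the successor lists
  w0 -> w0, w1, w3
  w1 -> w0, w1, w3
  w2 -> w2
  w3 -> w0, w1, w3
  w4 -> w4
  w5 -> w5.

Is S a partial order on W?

Reflexive: yes — every world is S-related to itself.
Transitive: yes — every two-step S-path is closed by a direct edge.
Antisymmetric: no — w0 S w1 and w1 S w0 with w0 ≠ w1.
So S is not a partial order.

No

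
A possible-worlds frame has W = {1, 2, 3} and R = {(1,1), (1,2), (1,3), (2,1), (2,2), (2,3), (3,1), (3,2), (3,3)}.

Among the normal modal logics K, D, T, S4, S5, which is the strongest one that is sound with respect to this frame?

Serial (axiom D): yes — every world has a successor (e.g. 1 R 1).
Reflexive (axiom T): yes — every world is R-related to itself.
Transitive (axiom 4): yes — every two-step R-path is closed by a direct edge.
Euclidean (axiom 5): yes — any two successors of a common world are R-related.
So F validates K, D, T, S4, S5. The strongest is S5.

S5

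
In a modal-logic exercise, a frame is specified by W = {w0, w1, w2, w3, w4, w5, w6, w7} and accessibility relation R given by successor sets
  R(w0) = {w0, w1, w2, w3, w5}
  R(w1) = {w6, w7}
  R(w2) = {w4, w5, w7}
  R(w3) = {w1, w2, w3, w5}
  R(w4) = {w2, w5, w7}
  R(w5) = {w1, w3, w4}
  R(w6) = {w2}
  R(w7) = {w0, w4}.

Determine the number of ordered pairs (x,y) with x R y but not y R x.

Enumerating: (w0,w1), (w0,w2), (w0,w3), (w0,w5), (w1,w6), (w1,w7), (w2,w5), (w2,w7), (w3,w1), (w3,w2), (w5,w1), (w6,w2), (w7,w0).

13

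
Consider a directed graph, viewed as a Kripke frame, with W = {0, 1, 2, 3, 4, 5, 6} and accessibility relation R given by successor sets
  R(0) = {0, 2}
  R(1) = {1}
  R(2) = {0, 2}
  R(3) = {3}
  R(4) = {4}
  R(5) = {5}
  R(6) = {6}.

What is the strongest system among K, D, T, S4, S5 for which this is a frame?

S5

Serial (axiom D): yes — every world has a successor (e.g. 0 R 0).
Reflexive (axiom T): yes — every world is R-related to itself.
Transitive (axiom 4): yes — every two-step R-path is closed by a direct edge.
Euclidean (axiom 5): yes — any two successors of a common world are R-related.
So F validates K, D, T, S4, S5. The strongest is S5.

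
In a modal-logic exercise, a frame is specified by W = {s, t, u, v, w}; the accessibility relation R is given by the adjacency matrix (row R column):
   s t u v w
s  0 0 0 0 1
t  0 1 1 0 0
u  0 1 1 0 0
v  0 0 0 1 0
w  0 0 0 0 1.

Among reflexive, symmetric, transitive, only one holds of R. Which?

transitive

Reflexive: no — s is not related to itself.
Symmetric: no — s R w but not w R s.
Transitive: yes — every two-step R-path is closed by a direct edge.
Only transitive holds.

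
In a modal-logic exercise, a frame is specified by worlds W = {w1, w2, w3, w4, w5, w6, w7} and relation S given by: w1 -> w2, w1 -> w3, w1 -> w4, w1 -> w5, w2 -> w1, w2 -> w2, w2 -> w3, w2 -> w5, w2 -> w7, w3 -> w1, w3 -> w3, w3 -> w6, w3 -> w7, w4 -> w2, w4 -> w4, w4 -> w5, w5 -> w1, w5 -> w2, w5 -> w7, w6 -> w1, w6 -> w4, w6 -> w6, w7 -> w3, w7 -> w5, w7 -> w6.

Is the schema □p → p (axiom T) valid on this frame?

No

By correspondence theory, T is valid on a frame iff S is reflexive.
Reflexive: no — w1 is not related to itself.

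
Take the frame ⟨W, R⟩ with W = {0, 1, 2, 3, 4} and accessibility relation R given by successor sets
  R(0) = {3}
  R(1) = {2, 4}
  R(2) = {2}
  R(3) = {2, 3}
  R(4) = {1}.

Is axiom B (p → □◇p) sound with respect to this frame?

No

Axiom B corresponds to the accessibility relation being symmetric.
Symmetric: no — 0 R 3 but not 3 R 0.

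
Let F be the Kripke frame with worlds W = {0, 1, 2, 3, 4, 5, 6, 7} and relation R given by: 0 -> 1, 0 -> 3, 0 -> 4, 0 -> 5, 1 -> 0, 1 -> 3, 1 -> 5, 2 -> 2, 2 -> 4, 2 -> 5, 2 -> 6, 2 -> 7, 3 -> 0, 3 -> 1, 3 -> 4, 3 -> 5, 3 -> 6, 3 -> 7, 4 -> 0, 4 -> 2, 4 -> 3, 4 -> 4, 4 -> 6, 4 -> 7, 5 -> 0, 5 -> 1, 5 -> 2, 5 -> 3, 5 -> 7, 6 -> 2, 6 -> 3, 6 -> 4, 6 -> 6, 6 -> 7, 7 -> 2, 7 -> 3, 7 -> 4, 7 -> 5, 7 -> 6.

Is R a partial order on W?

No

Reflexive: no — 0 is not related to itself.
Transitive: no — 0 R 3 and 3 R 6, but not 0 R 6.
Antisymmetric: no — 0 R 1 and 1 R 0 with 0 ≠ 1.
So R is not a partial order.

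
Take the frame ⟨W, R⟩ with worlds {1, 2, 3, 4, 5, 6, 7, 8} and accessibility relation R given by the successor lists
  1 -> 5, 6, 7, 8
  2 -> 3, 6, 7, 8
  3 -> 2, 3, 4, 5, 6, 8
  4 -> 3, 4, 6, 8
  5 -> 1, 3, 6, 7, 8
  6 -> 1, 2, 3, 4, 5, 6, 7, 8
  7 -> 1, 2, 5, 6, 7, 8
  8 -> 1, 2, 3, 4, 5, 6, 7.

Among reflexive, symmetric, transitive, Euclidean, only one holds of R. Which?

symmetric

Reflexive: no — 1 is not related to itself.
Symmetric: yes — every pair in R has its reverse in R.
Transitive: no — 1 R 5 and 5 R 3, but not 1 R 3.
Euclidean: no — 2 R 3 and 2 R 7, but not 3 R 7.
Only symmetric holds.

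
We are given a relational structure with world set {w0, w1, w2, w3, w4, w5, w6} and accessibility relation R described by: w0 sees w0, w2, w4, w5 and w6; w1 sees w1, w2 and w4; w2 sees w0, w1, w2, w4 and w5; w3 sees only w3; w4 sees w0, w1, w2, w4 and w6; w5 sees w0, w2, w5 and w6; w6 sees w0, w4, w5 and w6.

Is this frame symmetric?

Symmetric: yes — every pair in R has its reverse in R.

Yes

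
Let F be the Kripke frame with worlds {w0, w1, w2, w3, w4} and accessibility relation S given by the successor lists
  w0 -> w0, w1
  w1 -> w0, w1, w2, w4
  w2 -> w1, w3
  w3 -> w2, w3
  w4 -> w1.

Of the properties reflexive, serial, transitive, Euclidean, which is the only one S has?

serial

Reflexive: no — w2 is not related to itself.
Serial: yes — every world has a successor (e.g. w0 S w0).
Transitive: no — w0 S w1 and w1 S w2, but not w0 S w2.
Euclidean: no — w1 S w0 and w1 S w2, but not w0 S w2.
Only serial holds.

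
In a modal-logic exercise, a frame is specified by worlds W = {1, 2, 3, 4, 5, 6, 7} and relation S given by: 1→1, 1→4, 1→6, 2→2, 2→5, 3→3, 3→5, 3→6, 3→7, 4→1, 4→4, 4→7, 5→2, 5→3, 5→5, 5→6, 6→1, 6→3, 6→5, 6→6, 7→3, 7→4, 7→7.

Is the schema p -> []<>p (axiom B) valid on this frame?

Axiom B corresponds to the accessibility relation being symmetric.
Symmetric: yes — every pair in S has its reverse in S.

Yes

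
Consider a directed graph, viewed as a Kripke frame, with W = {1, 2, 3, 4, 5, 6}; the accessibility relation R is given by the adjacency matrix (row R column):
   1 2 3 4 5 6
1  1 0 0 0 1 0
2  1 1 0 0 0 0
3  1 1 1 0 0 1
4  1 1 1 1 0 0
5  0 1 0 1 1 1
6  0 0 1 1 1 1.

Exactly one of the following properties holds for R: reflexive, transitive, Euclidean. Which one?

Reflexive: yes — every world is R-related to itself.
Transitive: no — 1 R 5 and 5 R 2, but not 1 R 2.
Euclidean: no — 3 R 1 and 3 R 2, but not 1 R 2.
Only reflexive holds.

reflexive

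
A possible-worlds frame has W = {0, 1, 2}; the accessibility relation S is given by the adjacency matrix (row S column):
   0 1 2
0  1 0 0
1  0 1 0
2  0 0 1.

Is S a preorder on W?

Reflexive: yes — every world is S-related to itself.
Transitive: yes — every two-step S-path is closed by a direct edge.
So S is a preorder.

Yes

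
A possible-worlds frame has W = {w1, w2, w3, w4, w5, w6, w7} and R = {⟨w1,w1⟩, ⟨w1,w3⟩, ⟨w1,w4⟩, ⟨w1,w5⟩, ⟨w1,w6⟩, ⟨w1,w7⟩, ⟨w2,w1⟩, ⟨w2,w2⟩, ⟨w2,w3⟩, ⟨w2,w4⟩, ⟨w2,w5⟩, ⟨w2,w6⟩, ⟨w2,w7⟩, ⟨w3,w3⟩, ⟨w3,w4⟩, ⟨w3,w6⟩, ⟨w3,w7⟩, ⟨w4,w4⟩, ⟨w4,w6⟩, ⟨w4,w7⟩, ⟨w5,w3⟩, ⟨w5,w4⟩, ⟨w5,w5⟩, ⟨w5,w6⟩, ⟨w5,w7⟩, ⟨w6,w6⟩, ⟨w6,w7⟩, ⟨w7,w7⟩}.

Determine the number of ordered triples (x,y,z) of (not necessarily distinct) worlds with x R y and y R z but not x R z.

R is transitive; there are no such tuples.

0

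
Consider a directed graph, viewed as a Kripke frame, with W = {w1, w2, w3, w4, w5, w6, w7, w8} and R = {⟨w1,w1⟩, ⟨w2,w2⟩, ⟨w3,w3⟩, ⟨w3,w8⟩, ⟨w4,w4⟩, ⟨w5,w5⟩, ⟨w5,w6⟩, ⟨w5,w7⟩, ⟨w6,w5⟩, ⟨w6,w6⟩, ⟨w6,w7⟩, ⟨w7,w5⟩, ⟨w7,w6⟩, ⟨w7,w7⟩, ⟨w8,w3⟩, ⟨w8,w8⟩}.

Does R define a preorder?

Yes

Reflexive: yes — every world is R-related to itself.
Transitive: yes — every two-step R-path is closed by a direct edge.
So R is a preorder.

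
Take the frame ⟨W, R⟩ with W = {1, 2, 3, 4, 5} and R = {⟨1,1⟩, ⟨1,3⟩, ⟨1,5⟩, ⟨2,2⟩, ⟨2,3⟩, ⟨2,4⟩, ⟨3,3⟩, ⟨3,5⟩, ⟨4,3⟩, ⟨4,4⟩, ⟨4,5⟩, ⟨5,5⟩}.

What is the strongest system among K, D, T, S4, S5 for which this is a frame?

T

Serial (axiom D): yes — every world has a successor (e.g. 1 R 1).
Reflexive (axiom T): yes — every world is R-related to itself.
Transitive (axiom 4): no — 2 R 3 and 3 R 5, but not 2 R 5.
Euclidean (axiom 5): no — 1 R 5 and 1 R 3, but not 5 R 3.
So F validates K, D, T; S4 would additionally require R to be transitive. The strongest is T.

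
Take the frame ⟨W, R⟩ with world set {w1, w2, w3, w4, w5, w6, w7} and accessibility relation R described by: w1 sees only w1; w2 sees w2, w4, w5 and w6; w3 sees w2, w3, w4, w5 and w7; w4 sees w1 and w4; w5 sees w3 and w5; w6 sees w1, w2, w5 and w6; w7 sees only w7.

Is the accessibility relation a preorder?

Reflexive: yes — every world is R-related to itself.
Transitive: no — w2 R w4 and w4 R w1, but not w2 R w1.
So R is not a preorder.

No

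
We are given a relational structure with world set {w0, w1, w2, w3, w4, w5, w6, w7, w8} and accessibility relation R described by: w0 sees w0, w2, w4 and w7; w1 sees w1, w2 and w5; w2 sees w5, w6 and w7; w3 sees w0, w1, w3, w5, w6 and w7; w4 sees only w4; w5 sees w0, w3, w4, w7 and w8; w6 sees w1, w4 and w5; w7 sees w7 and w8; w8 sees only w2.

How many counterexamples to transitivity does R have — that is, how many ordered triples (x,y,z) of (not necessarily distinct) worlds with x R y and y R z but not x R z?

38

Enumerating: (w0,w2,w5), (w0,w2,w6), (w0,w7,w8), (w1,w2,w6), (w1,w2,w7), (w1,w5,w0), (w1,w5,w3), (w1,w5,w4), (w1,w5,w7), (w1,w5,w8), (w2,w5,w0), (w2,w5,w3), … and 26 more.
Total: 38.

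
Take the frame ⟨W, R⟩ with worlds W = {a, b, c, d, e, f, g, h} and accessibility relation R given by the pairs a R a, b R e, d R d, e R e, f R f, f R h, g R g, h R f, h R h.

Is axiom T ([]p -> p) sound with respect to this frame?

No

Axiom T corresponds to the accessibility relation being reflexive.
Reflexive: no — b is not related to itself.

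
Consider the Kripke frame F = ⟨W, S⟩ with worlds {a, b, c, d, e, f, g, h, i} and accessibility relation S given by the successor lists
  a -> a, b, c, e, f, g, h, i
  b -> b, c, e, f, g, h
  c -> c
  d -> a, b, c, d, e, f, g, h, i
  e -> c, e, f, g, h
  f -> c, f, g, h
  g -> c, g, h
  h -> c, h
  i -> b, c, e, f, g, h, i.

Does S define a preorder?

Yes

Reflexive: yes — every world is S-related to itself.
Transitive: yes — every two-step S-path is closed by a direct edge.
So S is a preorder.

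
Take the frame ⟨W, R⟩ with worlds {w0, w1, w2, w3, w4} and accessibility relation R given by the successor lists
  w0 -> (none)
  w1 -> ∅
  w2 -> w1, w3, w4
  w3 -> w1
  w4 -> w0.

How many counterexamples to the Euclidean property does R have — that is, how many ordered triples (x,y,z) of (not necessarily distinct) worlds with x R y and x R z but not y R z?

Enumerating: (w2,w1,w1), (w2,w1,w3), (w2,w1,w4), (w2,w3,w3), (w2,w3,w4), (w2,w4,w1), (w2,w4,w3), (w2,w4,w4), (w3,w1,w1), (w4,w0,w0).

10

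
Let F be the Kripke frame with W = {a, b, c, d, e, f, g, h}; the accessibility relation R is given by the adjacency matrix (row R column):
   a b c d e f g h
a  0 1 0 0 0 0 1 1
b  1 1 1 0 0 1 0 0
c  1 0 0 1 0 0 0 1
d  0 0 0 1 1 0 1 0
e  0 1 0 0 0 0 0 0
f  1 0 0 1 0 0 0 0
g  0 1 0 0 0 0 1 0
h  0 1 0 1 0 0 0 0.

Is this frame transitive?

Transitive: no — a R b and b R c, but not a R c.

No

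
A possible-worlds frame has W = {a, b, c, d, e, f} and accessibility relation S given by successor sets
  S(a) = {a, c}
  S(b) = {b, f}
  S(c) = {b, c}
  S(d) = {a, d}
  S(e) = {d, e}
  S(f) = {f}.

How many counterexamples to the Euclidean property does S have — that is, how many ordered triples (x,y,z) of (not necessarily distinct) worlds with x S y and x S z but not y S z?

5

Enumerating: (a,c,a), (b,f,b), (c,b,c), (d,a,d), (e,d,e).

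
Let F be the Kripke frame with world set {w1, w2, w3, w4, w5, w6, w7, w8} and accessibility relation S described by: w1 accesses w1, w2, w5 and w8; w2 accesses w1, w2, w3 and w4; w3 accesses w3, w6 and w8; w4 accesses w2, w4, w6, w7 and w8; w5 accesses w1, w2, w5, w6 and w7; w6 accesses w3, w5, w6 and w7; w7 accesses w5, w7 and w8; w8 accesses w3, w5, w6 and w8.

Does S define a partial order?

Reflexive: yes — every world is S-related to itself.
Transitive: no — w1 S w2 and w2 S w3, but not w1 S w3.
Antisymmetric: no — w1 S w2 and w2 S w1 with w1 ≠ w2.
So S is not a partial order.

No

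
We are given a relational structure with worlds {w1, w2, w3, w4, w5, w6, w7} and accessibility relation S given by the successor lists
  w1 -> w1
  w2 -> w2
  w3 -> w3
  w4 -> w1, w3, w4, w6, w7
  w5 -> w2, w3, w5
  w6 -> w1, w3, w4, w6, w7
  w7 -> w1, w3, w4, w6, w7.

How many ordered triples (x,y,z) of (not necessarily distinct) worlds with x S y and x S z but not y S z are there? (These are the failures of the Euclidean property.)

Enumerating: (w4,w1,w3), (w4,w1,w4), (w4,w1,w6), (w4,w1,w7), (w4,w3,w1), (w4,w3,w4), (w4,w3,w6), (w4,w3,w7), (w5,w2,w3), (w5,w2,w5), (w5,w3,w2), (w5,w3,w5), … and 16 more.
Total: 28.

28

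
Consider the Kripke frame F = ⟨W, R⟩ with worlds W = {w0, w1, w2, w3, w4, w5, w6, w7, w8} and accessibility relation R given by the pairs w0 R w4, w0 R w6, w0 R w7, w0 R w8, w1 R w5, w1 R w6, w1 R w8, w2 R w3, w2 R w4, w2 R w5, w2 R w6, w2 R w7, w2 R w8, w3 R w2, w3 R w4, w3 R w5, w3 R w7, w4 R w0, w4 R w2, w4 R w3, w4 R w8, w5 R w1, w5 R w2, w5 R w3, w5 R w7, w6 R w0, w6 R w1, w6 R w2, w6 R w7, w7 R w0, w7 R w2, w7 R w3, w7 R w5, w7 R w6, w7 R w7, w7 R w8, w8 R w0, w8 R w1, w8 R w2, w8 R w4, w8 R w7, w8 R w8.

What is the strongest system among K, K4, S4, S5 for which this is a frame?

Transitive (axiom 4): no — w0 R w4 and w4 R w2, but not w0 R w2.
Reflexive (axiom T): no — w0 is not related to itself.
Euclidean (axiom 5): no — w0 R w4 and w0 R w6, but not w4 R w6.
So F validates K; K4 would additionally require R to be transitive. The strongest is K.

K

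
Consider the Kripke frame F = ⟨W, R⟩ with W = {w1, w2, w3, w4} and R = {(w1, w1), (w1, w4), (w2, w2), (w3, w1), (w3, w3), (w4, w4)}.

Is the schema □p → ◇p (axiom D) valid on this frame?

Yes

The schema D characterises exactly the serial frames.
Serial: yes — every world has a successor (e.g. w1 R w1).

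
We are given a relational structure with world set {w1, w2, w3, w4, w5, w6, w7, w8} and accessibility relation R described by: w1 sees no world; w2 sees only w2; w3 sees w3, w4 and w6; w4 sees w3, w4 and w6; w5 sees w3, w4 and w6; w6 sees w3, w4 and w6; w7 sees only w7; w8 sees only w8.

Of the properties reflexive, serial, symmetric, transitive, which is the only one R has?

transitive

Reflexive: no — w1 is not related to itself.
Serial: no — w1 has no R-successor.
Symmetric: no — w5 R w3 but not w3 R w5.
Transitive: yes — every two-step R-path is closed by a direct edge.
Only transitive holds.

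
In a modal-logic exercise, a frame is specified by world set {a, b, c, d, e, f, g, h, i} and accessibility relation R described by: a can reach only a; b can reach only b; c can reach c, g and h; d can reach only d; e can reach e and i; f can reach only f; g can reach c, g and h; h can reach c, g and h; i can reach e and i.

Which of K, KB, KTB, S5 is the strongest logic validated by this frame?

S5

Symmetric (axiom B): yes — every pair in R has its reverse in R.
Reflexive (axiom T): yes — every world is R-related to itself.
Euclidean (axiom 5): yes — any two successors of a common world are R-related.
So F validates K, KB, KTB, S5. The strongest is S5.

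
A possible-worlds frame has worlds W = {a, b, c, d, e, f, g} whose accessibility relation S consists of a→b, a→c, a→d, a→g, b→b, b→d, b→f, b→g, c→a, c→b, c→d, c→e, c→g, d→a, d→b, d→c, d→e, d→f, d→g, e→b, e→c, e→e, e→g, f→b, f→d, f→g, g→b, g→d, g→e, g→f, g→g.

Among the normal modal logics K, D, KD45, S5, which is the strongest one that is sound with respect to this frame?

Serial (axiom D): yes — every world has a successor (e.g. a S b).
Euclidean (axiom 5): no — a S b and a S c, but not b S c.
Transitive (axiom 4): no — a S b and b S f, but not a S f.
Reflexive (axiom T): no — a is not related to itself.
So F validates K, D; KD45 would additionally require S to be Euclidean and transitive. The strongest is D.

D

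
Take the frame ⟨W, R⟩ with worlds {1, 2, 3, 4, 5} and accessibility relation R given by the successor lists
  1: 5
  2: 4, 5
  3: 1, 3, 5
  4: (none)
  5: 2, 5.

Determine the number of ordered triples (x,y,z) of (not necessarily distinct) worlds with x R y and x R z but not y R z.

8

Enumerating: (2,4,4), (2,4,5), (2,5,4), (3,1,1), (3,1,3), (3,5,1), (3,5,3), (5,2,2).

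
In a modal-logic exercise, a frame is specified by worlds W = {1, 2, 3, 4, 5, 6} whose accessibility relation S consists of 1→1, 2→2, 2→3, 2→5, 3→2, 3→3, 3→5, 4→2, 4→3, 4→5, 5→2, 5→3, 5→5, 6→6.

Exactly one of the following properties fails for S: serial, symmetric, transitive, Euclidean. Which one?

Serial: yes — every world has a successor (e.g. 1 S 1).
Symmetric: no — 4 S 2 but not 2 S 4.
Transitive: yes — every two-step S-path is closed by a direct edge.
Euclidean: yes — any two successors of a common world are S-related.
Only symmetric fails.

symmetric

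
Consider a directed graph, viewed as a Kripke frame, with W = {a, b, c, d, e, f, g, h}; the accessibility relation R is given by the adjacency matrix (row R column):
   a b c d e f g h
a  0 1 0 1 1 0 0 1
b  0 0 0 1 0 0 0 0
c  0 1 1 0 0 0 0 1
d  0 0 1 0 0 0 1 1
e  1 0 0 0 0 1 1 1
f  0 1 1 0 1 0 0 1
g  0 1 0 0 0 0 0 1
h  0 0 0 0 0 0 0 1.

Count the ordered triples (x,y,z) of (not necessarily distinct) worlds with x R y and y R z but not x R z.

23

Enumerating: (a,d,c), (a,d,g), (a,e,a), (a,e,f), (a,e,g), (b,d,c), (b,d,g), (b,d,h), (c,b,d), (d,c,b), (d,g,b), (e,a,b), … and 11 more.
Total: 23.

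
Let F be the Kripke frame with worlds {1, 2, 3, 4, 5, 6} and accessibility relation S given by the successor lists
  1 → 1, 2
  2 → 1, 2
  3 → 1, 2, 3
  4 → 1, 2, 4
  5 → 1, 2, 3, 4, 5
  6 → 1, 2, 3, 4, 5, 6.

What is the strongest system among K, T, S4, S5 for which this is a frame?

S4

Reflexive (axiom T): yes — every world is S-related to itself.
Transitive (axiom 4): yes — every two-step S-path is closed by a direct edge.
Euclidean (axiom 5): no — 5 S 1 and 5 S 3, but not 1 S 3.
So F validates K, T, S4; S5 would additionally require S to be Euclidean. The strongest is S4.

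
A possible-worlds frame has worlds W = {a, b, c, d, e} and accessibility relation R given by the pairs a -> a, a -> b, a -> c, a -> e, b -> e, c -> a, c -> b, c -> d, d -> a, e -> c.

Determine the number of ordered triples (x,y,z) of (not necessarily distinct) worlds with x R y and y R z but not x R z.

11

Enumerating: (a,c,d), (b,e,c), (c,a,c), (c,a,e), (c,b,e), (d,a,b), (d,a,c), (d,a,e), (e,c,a), (e,c,b), (e,c,d).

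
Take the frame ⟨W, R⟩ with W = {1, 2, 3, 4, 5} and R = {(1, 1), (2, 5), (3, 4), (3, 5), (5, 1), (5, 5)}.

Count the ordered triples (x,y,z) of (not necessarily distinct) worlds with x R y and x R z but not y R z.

Enumerating: (3,4,4), (3,4,5), (3,5,4), (5,1,5).

4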